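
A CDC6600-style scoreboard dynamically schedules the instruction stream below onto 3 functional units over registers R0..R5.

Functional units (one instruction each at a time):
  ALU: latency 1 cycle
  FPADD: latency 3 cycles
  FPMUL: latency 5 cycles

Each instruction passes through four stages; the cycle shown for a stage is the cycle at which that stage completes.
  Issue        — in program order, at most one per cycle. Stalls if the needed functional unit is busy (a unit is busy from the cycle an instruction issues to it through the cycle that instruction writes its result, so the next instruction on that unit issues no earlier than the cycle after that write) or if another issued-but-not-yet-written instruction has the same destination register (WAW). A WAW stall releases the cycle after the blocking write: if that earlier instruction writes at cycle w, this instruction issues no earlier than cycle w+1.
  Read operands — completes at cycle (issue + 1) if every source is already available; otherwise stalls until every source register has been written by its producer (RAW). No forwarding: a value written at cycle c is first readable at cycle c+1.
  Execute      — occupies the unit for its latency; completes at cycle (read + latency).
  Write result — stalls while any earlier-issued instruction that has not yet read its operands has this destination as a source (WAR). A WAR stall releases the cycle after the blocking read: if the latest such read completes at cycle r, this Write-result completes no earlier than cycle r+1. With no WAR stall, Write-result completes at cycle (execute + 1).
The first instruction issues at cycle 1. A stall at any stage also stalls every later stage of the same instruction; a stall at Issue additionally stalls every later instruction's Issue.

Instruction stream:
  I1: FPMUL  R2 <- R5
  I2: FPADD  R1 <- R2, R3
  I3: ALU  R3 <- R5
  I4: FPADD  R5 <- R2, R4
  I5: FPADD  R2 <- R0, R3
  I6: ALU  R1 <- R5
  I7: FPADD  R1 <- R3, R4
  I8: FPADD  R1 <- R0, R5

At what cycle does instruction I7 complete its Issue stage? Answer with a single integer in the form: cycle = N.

cycle = 26

cycle 1: I1→FPMUL
cycle 2: I1 RO; I2→FPADD
cycle 3: I3→ALU
cycle 4: I3 RO
cycle 5: I3 EX
cycle 7: I1 EX
cycle 8: I1 WR R2
cycle 9: I2 RO
cycle 10: I3 WR R3
cycle 12: I2 EX
cycle 13: I2 WR R1
cycle 14: I4→FPADD
cycle 15: I4 RO
cycle 18: I4 EX
cycle 19: I4 WR R5
cycle 20: I5→FPADD
cycle 21: I5 RO; I6→ALU
cycle 22: I6 RO
cycle 23: I6 EX
cycle 24: I5 EX; I6 WR R1
cycle 25: I5 WR R2
cycle 26: I7→FPADD
cycle 27: I7 RO
cycle 30: I7 EX
cycle 31: I7 WR R1
cycle 32: I8→FPADD
cycle 33: I8 RO
cycle 36: I8 EX
cycle 37: I8 WR R1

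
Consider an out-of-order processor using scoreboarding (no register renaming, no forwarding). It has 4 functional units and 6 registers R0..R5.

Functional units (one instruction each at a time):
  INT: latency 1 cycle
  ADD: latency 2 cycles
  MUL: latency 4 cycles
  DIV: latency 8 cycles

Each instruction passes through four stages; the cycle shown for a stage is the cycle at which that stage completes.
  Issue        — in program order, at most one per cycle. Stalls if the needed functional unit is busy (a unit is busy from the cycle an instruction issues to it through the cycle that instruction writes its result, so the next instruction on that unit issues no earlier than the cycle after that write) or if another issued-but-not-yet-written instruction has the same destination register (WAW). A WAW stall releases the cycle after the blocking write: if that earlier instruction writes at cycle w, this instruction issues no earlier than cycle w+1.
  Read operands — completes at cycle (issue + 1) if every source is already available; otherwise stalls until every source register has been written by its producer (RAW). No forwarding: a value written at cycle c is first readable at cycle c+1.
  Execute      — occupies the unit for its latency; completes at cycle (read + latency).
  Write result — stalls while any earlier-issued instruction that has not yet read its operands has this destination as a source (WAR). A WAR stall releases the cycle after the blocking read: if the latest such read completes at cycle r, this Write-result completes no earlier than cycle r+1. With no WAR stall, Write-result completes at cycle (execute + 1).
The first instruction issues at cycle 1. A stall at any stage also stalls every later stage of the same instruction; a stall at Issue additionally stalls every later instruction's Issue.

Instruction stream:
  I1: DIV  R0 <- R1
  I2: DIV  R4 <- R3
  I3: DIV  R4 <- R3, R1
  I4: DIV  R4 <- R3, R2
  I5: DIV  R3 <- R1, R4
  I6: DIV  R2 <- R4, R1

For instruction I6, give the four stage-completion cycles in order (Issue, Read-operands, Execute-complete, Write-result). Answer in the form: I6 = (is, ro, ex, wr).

I6 = (56, 57, 65, 66)

I1  is:1  ro:2  ex:10  wr:11
I2  is:12  ro:13  ex:21  wr:22  — struct: DIV busy until I1 writes@11
I3  is:23  ro:24  ex:32  wr:33  — struct: DIV busy until I2 writes@22
I4  is:34  ro:35  ex:43  wr:44  — struct: DIV busy until I3 writes@33
I5  is:45  ro:46  ex:54  wr:55  — struct: DIV busy until I4 writes@44
I6  is:56  ro:57  ex:65  wr:66  — struct: DIV busy until I5 writes@55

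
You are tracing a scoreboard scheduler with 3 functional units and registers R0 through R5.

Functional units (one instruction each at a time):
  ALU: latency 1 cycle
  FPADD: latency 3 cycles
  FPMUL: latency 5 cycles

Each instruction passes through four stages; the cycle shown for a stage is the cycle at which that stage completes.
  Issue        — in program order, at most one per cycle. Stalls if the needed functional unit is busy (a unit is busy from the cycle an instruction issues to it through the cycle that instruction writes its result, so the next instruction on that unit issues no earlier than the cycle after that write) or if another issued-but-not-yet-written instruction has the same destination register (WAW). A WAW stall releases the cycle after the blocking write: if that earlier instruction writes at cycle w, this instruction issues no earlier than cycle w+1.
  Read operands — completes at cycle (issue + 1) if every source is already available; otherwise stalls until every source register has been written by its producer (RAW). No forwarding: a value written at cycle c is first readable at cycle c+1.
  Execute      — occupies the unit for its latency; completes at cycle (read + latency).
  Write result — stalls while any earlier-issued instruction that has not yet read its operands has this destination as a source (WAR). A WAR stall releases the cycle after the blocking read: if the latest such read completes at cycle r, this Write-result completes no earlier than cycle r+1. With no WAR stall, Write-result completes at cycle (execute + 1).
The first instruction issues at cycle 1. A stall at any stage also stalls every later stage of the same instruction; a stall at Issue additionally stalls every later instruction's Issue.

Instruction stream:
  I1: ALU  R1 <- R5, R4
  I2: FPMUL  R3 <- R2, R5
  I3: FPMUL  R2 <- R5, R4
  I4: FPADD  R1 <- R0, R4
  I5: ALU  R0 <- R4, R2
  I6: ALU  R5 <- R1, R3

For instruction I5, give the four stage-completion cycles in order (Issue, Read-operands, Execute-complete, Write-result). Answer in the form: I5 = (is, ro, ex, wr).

I5 = (12, 18, 19, 20)

t=1  I1 issues→ALU
t=2  I1 reads; I2 issues→FPMUL
t=3  I1 exec-done; I2 reads
t=4  I1 writes R1
t=8  I2 exec-done
t=9  I2 writes R3
t=10  I3 issues→FPMUL
t=11  I3 reads; I4 issues→FPADD
t=12  I4 reads; I5 issues→ALU
t=15  I4 exec-done
t=16  I3 exec-done; I4 writes R1
t=17  I3 writes R2
t=18  I5 reads
t=19  I5 exec-done
t=20  I5 writes R0
t=21  I6 issues→ALU
t=22  I6 reads
t=23  I6 exec-done
t=24  I6 writes R5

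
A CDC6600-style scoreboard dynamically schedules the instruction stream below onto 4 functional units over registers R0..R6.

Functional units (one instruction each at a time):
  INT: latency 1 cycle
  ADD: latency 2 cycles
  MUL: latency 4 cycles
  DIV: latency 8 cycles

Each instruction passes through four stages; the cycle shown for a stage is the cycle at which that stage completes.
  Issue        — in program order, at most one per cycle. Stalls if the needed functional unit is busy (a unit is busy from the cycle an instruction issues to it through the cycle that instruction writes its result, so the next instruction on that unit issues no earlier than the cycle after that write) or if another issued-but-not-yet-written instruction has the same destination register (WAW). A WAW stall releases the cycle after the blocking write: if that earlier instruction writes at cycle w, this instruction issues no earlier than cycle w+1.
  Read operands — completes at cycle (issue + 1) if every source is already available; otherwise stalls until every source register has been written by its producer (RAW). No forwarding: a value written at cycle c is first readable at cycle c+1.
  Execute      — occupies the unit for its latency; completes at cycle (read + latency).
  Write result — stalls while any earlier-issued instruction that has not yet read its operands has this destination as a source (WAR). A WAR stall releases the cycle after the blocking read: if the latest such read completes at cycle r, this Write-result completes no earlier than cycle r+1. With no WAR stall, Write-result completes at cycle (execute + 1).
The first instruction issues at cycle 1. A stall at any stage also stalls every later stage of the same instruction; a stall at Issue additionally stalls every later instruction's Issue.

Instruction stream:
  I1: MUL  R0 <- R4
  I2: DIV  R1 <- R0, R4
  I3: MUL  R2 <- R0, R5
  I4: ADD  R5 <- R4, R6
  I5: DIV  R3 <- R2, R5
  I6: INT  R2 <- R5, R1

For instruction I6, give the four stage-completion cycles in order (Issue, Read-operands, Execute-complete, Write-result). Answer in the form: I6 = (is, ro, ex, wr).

I6 = (19, 20, 21, 22)

1) issue 1, read 2, done 6, write 7
2) issue 2, read 8, done 16, write 17  <RAW R0: wait I1 write@7>
3) issue 8, read 9, done 13, write 14  <struct: MUL busy until I1 writes@7>
4) issue 9, read 10, done 12, write 13
5) issue 18, read 19, done 27, write 28  <struct: DIV busy until I2 writes@17>
6) issue 19, read 20, done 21, write 22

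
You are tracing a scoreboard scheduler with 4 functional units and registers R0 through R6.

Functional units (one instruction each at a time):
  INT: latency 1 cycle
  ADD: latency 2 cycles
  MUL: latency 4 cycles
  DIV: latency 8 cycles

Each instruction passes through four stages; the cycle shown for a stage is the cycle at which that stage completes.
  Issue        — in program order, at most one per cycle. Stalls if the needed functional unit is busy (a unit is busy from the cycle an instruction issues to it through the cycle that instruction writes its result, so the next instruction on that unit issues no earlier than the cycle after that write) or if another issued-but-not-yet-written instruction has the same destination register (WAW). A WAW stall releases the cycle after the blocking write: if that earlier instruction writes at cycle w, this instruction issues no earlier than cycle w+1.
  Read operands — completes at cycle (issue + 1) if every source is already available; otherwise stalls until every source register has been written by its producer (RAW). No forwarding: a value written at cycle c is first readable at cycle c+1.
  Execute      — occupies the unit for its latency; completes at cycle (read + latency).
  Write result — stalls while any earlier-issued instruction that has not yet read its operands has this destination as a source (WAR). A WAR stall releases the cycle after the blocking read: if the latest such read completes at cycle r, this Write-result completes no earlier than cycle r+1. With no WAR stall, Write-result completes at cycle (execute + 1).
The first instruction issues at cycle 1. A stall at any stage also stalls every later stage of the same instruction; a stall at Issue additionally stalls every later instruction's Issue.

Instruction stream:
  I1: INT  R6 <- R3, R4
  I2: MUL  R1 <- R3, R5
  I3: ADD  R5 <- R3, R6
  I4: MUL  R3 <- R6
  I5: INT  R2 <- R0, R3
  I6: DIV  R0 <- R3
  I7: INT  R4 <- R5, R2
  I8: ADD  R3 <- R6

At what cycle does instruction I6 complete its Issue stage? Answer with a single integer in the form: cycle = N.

cycle 1: I1→INT
cycle 2: I1 RO, I2→MUL
cycle 3: I1 EX, I2 RO, I3→ADD
cycle 4: I1 WR R6
cycle 5: I3 RO
cycle 7: I2 EX, I3 EX
cycle 8: I2 WR R1, I3 WR R5
cycle 9: I4→MUL
cycle 10: I4 RO, I5→INT
cycle 11: I6→DIV
cycle 14: I4 EX
cycle 15: I4 WR R3
cycle 16: I5 RO, I6 RO
cycle 17: I5 EX
cycle 18: I5 WR R2
cycle 19: I7→INT
cycle 20: I7 RO, I8→ADD
cycle 21: I7 EX, I8 RO
cycle 22: I7 WR R4
cycle 23: I8 EX
cycle 24: I6 EX, I8 WR R3
cycle 25: I6 WR R0

cycle = 11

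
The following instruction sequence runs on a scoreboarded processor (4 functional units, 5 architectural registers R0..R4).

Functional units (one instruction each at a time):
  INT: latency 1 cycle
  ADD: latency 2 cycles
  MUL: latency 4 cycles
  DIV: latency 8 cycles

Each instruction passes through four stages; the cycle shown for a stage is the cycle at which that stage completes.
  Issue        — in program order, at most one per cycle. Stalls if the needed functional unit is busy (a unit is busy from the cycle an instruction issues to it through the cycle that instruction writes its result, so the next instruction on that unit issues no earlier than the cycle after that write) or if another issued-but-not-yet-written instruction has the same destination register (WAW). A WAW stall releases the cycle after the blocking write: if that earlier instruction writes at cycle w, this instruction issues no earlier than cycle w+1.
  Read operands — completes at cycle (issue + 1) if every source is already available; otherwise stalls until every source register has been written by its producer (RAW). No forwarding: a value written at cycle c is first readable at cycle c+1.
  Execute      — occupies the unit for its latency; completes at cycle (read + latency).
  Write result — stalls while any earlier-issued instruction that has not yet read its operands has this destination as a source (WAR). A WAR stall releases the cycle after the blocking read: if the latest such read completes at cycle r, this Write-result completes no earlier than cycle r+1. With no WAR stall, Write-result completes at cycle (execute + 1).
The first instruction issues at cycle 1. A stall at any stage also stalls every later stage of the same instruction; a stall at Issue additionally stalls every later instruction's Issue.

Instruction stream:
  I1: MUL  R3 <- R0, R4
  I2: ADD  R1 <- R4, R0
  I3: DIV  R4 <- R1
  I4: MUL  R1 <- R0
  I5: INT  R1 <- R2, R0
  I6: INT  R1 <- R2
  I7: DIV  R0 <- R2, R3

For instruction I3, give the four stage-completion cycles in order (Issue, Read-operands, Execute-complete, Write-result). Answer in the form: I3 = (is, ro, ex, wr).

I3 = (3, 7, 15, 16)

I1  is:1  ro:2  ex:6  wr:7
I2  is:2  ro:3  ex:5  wr:6
I3  is:3  ro:7  ex:15  wr:16  — RAW R1: wait I2 write@6
I4  is:8  ro:9  ex:13  wr:14  — struct: MUL busy until I1 writes@7
I5  is:15  ro:16  ex:17  wr:18  — WAW R1: wait I4 write@14
I6  is:19  ro:20  ex:21  wr:22  — struct: INT busy until I5 writes@18
I7  is:20  ro:21  ex:29  wr:30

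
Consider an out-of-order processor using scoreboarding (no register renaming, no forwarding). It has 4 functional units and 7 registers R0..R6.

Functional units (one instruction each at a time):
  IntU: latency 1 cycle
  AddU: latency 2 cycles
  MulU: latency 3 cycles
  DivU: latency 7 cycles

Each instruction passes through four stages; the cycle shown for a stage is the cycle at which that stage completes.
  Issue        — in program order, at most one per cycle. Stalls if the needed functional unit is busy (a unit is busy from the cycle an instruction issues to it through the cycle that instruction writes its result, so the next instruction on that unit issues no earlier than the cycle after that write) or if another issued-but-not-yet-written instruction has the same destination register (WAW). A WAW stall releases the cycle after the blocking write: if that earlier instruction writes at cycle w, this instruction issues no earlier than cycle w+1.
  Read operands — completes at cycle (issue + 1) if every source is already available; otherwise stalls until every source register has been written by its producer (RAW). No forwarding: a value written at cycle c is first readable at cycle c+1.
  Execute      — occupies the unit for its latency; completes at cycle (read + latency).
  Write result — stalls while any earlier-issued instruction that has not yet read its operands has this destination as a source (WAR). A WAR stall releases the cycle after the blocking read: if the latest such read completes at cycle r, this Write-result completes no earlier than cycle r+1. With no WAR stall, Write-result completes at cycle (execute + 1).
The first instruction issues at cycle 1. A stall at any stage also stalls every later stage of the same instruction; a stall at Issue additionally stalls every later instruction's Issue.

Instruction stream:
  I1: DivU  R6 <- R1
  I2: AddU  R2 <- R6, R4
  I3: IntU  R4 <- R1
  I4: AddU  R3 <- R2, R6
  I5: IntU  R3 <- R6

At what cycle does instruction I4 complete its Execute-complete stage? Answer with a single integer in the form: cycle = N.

cycle = 18

cycle 1: I1→DivU
cycle 2: I1 RO · I2→AddU
cycle 3: I3→IntU
cycle 4: I3 RO
cycle 5: I3 EX
cycle 9: I1 EX
cycle 10: I1 WR R6
cycle 11: I2 RO
cycle 12: I3 WR R4
cycle 13: I2 EX
cycle 14: I2 WR R2
cycle 15: I4→AddU
cycle 16: I4 RO
cycle 18: I4 EX
cycle 19: I4 WR R3
cycle 20: I5→IntU
cycle 21: I5 RO
cycle 22: I5 EX
cycle 23: I5 WR R3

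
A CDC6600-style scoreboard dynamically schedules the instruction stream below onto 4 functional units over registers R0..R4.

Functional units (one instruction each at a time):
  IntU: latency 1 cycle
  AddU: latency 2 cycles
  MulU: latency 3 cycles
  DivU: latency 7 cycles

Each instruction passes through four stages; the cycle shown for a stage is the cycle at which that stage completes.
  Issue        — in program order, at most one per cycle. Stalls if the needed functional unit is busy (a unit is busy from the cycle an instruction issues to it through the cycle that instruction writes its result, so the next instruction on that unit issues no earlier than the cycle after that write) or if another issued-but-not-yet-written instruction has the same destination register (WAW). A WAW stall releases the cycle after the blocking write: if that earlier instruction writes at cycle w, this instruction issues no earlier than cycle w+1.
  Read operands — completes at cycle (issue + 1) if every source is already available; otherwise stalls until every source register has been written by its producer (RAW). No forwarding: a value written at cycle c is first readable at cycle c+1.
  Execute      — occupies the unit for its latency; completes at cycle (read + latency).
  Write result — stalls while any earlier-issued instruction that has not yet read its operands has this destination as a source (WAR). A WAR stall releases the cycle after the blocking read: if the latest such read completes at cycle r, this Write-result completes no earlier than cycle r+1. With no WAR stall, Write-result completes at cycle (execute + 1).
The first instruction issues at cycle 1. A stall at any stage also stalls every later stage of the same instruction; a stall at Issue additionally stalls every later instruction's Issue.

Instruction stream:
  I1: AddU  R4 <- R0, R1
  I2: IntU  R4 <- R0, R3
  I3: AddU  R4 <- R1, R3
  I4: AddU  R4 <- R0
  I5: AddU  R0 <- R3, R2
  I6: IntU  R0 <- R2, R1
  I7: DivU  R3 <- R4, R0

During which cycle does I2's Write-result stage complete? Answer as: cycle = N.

cycle = 9

[1] I1→AddU
[2] I1 RO
[4] I1 EX
[5] I1 WR R4
[6] I2→IntU
[7] I2 RO
[8] I2 EX
[9] I2 WR R4
[10] I3→AddU
[11] I3 RO
[13] I3 EX
[14] I3 WR R4
[15] I4→AddU
[16] I4 RO
[18] I4 EX
[19] I4 WR R4
[20] I5→AddU
[21] I5 RO
[23] I5 EX
[24] I5 WR R0
[25] I6→IntU
[26] I6 RO, I7→DivU
[27] I6 EX
[28] I6 WR R0
[29] I7 RO
[36] I7 EX
[37] I7 WR R3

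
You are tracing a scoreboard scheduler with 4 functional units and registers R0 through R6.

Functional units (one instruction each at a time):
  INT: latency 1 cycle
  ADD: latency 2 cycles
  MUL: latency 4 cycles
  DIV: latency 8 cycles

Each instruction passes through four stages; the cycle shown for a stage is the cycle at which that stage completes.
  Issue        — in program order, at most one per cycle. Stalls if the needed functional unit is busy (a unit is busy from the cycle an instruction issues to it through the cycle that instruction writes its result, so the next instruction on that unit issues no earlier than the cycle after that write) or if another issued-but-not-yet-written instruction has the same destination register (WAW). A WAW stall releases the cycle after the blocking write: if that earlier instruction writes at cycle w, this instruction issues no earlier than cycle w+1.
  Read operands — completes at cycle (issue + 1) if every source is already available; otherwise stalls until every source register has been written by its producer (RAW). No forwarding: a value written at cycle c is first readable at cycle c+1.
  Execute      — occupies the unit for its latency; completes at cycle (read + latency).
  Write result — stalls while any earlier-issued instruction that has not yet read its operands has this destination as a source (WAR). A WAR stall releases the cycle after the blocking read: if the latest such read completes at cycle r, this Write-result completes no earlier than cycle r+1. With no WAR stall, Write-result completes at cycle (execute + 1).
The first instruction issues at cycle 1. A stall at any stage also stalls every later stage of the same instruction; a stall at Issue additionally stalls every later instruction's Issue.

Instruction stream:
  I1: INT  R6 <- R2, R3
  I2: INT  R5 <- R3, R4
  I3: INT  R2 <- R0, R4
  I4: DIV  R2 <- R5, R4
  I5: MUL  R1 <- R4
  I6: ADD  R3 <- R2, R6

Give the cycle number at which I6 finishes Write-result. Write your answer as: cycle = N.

cycle = 27

c1: I1 issues→INT
c2: I1 reads
c3: I1 exec-done
c4: I1 writes R6
c5: I2 issues→INT
c6: I2 reads
c7: I2 exec-done
c8: I2 writes R5
c9: I3 issues→INT
c10: I3 reads
c11: I3 exec-done
c12: I3 writes R2
c13: I4 issues→DIV
c14: I4 reads, I5 issues→MUL
c15: I5 reads, I6 issues→ADD
c19: I5 exec-done
c20: I5 writes R1
c22: I4 exec-done
c23: I4 writes R2
c24: I6 reads
c26: I6 exec-done
c27: I6 writes R3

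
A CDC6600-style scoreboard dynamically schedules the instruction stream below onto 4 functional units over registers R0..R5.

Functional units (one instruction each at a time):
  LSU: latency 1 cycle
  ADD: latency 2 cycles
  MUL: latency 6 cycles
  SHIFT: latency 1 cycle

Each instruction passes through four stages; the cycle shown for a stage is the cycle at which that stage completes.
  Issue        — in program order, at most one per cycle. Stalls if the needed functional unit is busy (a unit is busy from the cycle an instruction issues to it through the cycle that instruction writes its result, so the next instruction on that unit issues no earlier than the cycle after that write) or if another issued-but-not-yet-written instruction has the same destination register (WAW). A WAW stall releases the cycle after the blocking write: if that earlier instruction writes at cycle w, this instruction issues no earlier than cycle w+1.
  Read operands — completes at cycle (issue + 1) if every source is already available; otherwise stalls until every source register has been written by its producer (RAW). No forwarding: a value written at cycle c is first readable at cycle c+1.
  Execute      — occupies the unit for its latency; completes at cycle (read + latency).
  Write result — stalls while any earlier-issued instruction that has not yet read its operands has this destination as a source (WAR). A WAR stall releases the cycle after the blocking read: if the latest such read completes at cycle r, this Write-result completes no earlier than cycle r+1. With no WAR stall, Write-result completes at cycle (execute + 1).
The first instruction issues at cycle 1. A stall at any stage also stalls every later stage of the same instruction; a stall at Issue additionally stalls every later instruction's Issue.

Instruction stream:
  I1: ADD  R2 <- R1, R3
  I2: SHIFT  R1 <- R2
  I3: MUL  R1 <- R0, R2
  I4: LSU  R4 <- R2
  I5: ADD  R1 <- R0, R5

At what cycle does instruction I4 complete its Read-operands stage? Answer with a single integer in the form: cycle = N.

cycle 1: I1 issues→ADD
cycle 2: I1 reads; I2 issues→SHIFT
cycle 4: I1 exec-done
cycle 5: I1 writes R2
cycle 6: I2 reads
cycle 7: I2 exec-done
cycle 8: I2 writes R1
cycle 9: I3 issues→MUL
cycle 10: I3 reads; I4 issues→LSU
cycle 11: I4 reads
cycle 12: I4 exec-done
cycle 13: I4 writes R4
cycle 16: I3 exec-done
cycle 17: I3 writes R1
cycle 18: I5 issues→ADD
cycle 19: I5 reads
cycle 21: I5 exec-done
cycle 22: I5 writes R1

cycle = 11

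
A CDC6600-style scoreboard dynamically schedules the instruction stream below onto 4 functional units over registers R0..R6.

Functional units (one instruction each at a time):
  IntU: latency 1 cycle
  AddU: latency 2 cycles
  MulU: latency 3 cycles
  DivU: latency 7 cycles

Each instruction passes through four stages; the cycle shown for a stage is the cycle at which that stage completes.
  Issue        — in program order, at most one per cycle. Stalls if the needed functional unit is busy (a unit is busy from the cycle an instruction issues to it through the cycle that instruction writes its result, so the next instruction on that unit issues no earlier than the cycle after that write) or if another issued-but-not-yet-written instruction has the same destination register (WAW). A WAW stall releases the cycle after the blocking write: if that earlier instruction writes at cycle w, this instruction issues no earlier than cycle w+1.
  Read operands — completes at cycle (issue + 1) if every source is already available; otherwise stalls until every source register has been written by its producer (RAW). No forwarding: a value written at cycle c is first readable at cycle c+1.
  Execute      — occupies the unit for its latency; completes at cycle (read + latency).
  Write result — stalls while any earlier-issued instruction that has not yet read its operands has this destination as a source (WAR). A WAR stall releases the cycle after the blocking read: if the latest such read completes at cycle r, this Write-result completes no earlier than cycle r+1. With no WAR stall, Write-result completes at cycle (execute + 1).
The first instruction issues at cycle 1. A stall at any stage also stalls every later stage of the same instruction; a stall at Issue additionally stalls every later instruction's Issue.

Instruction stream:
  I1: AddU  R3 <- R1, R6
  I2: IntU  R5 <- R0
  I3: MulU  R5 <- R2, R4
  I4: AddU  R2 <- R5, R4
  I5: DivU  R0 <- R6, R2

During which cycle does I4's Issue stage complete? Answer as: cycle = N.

cycle = 7

c1: issue I1 (AddU)
c2: I1 read-ops; issue I2 (IntU)
c3: I2 read-ops
c4: I1 finished on AddU; I2 finished on IntU
c5: I1→R3; I2→R5
c6: issue I3 (MulU)
c7: I3 read-ops; issue I4 (AddU)
c8: issue I5 (DivU)
c10: I3 finished on MulU
c11: I3→R5
c12: I4 read-ops
c14: I4 finished on AddU
c15: I4→R2
c16: I5 read-ops
c23: I5 finished on DivU
c24: I5→R0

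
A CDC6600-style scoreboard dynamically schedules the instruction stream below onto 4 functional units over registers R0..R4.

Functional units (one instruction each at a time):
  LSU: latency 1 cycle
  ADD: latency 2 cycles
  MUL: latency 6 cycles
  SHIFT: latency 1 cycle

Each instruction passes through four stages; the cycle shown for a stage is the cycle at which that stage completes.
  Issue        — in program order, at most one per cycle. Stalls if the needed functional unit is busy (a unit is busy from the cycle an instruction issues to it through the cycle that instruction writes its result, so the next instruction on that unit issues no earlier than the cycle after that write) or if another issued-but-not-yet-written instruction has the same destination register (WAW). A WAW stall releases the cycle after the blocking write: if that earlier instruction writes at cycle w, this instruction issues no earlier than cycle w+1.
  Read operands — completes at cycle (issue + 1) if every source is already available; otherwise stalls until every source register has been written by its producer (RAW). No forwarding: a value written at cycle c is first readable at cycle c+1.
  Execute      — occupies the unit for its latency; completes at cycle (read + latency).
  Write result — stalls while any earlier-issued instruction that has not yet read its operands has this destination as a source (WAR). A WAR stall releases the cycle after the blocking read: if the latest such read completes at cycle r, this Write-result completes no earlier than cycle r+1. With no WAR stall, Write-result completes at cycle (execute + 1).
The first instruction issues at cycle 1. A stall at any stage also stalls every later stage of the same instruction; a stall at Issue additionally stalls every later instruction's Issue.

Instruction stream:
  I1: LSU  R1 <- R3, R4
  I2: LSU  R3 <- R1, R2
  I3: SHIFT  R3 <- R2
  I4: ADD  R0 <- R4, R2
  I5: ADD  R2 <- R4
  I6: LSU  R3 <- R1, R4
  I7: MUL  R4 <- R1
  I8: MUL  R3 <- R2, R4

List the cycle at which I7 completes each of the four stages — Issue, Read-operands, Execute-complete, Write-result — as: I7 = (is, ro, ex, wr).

I7 = (17, 18, 24, 25)

cycle 1: I1 issues→LSU
cycle 2: I1 reads
cycle 3: I1 exec-done
cycle 4: I1 writes R1
cycle 5: I2 issues→LSU
cycle 6: I2 reads
cycle 7: I2 exec-done
cycle 8: I2 writes R3
cycle 9: I3 issues→SHIFT
cycle 10: I3 reads | I4 issues→ADD
cycle 11: I3 exec-done | I4 reads
cycle 12: I3 writes R3
cycle 13: I4 exec-done
cycle 14: I4 writes R0
cycle 15: I5 issues→ADD
cycle 16: I5 reads | I6 issues→LSU
cycle 17: I6 reads | I7 issues→MUL
cycle 18: I5 exec-done | I6 exec-done | I7 reads
cycle 19: I5 writes R2 | I6 writes R3
cycle 24: I7 exec-done
cycle 25: I7 writes R4
cycle 26: I8 issues→MUL
cycle 27: I8 reads
cycle 33: I8 exec-done
cycle 34: I8 writes R3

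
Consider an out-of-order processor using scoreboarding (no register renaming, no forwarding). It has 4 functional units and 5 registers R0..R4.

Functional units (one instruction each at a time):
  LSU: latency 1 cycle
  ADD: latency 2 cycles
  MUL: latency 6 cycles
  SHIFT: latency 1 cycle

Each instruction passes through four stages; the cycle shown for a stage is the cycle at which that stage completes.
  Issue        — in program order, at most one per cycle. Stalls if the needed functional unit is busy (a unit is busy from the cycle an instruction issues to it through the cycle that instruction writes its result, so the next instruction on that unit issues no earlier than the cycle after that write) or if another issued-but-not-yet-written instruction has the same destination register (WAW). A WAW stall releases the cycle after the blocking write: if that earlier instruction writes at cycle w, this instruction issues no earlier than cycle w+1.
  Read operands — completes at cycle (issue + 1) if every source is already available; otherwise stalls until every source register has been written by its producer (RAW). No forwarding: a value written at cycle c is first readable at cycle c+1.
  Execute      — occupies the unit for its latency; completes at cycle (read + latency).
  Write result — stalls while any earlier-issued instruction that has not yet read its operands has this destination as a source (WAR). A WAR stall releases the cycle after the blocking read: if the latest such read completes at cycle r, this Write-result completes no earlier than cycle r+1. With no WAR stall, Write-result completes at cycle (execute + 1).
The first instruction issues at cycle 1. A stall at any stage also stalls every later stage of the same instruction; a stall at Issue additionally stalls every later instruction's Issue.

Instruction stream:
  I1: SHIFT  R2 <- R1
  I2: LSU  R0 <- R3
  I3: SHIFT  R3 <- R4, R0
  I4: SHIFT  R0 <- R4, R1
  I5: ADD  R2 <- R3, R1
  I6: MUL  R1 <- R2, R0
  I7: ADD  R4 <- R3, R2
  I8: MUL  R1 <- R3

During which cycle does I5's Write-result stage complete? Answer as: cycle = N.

cycle = 14

cycle 1: I1 dispatched to SHIFT
cycle 2: I1 operands ready, I2 dispatched to LSU
cycle 3: I1 complete, I2 operands ready
cycle 4: R2←I1, I2 complete
cycle 5: R0←I2, I3 dispatched to SHIFT
cycle 6: I3 operands ready
cycle 7: I3 complete
cycle 8: R3←I3
cycle 9: I4 dispatched to SHIFT
cycle 10: I4 operands ready, I5 dispatched to ADD
cycle 11: I4 complete, I5 operands ready, I6 dispatched to MUL
cycle 12: R0←I4
cycle 13: I5 complete
cycle 14: R2←I5
cycle 15: I6 operands ready, I7 dispatched to ADD
cycle 16: I7 operands ready
cycle 18: I7 complete
cycle 19: R4←I7
cycle 21: I6 complete
cycle 22: R1←I6
cycle 23: I8 dispatched to MUL
cycle 24: I8 operands ready
cycle 30: I8 complete
cycle 31: R1←I8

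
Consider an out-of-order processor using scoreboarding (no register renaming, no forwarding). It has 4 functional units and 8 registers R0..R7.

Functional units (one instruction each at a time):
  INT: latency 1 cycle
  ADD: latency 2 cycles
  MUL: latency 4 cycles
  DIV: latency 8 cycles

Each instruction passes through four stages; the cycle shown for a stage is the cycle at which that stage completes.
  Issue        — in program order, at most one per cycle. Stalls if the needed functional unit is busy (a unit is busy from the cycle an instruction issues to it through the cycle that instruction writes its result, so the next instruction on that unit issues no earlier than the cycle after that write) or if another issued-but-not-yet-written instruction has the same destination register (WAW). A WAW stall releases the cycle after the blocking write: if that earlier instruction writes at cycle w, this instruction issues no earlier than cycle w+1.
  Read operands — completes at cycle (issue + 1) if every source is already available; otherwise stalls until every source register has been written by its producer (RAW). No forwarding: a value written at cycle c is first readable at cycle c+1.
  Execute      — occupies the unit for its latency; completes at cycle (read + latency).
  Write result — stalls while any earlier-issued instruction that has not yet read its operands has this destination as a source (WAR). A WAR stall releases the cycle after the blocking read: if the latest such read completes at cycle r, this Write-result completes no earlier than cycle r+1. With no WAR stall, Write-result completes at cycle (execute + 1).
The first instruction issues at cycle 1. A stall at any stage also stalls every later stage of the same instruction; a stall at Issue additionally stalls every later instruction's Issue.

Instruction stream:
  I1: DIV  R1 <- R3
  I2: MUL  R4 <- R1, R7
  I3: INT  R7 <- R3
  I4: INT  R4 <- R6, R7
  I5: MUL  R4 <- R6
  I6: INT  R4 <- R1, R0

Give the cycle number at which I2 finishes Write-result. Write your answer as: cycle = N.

cycle = 17

[1] I1 dispatched to DIV
[2] I1 operands ready · I2 dispatched to MUL
[3] I3 dispatched to INT
[4] I3 operands ready
[5] I3 complete
[10] I1 complete
[11] R1←I1
[12] I2 operands ready
[13] R7←I3
[16] I2 complete
[17] R4←I2
[18] I4 dispatched to INT
[19] I4 operands ready
[20] I4 complete
[21] R4←I4
[22] I5 dispatched to MUL
[23] I5 operands ready
[27] I5 complete
[28] R4←I5
[29] I6 dispatched to INT
[30] I6 operands ready
[31] I6 complete
[32] R4←I6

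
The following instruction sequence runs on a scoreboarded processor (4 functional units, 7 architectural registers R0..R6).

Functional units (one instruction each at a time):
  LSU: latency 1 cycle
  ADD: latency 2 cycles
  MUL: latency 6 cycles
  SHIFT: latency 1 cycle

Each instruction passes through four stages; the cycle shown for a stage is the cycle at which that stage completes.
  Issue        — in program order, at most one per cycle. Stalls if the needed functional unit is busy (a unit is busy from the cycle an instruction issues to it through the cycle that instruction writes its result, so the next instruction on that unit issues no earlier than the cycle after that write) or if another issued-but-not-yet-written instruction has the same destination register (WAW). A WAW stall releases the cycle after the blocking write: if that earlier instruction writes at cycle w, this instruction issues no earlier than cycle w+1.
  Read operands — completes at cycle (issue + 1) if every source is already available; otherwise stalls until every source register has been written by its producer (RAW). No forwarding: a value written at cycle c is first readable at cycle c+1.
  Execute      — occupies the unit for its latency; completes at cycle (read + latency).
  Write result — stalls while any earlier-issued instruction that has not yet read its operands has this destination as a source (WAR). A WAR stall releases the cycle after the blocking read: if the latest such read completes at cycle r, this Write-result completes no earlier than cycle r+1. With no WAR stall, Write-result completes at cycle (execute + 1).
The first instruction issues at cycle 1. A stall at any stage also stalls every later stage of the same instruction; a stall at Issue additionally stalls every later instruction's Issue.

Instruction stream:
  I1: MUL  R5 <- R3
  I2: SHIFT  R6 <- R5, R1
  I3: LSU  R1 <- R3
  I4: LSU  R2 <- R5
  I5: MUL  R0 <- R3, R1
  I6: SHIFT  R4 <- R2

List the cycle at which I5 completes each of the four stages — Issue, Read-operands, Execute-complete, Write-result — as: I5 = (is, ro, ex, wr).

I1: IS=1 RO=2 EX=8 WR=9
I2: IS=2 RO=10 EX=11 WR=12  [RAW R5: wait I1 write@9]
I3: IS=3 RO=4 EX=5 WR=11  [WAR R1: wait I2 read@10]
I4: IS=12 RO=13 EX=14 WR=15  [struct: LSU busy until I3 writes@11]
I5: IS=13 RO=14 EX=20 WR=21
I6: IS=14 RO=16 EX=17 WR=18  [RAW R2: wait I4 write@15]

I5 = (13, 14, 20, 21)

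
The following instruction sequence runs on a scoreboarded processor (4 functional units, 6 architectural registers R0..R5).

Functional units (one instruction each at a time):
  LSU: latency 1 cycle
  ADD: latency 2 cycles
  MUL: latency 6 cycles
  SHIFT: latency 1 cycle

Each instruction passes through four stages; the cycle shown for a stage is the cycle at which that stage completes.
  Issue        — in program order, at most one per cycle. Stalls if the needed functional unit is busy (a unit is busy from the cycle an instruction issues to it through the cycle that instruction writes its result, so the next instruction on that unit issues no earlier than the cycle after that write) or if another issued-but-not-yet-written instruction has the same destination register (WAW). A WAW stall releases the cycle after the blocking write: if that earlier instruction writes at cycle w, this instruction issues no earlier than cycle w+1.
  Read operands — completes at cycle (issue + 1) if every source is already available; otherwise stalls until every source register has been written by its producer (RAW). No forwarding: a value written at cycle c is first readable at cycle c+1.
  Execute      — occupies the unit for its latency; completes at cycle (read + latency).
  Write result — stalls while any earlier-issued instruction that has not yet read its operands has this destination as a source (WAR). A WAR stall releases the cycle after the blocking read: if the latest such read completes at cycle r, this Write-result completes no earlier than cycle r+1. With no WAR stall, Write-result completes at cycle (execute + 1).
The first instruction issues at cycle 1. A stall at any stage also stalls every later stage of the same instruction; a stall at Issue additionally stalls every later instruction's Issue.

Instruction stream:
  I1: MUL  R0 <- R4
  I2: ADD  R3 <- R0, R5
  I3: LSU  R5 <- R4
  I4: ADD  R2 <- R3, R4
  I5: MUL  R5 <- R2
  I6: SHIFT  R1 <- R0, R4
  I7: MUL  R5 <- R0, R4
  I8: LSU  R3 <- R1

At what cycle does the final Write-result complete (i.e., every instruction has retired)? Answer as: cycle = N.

t=1  I1 dispatched to MUL
t=2  I1 operands ready; I2 dispatched to ADD
t=3  I3 dispatched to LSU
t=4  I3 operands ready
t=5  I3 complete
t=8  I1 complete
t=9  R0←I1
t=10  I2 operands ready
t=11  R5←I3
t=12  I2 complete
t=13  R3←I2
t=14  I4 dispatched to ADD
t=15  I4 operands ready; I5 dispatched to MUL
t=16  I6 dispatched to SHIFT
t=17  I4 complete; I6 operands ready
t=18  R2←I4; I6 complete
t=19  I5 operands ready; R1←I6
t=25  I5 complete
t=26  R5←I5
t=27  I7 dispatched to MUL
t=28  I7 operands ready; I8 dispatched to LSU
t=29  I8 operands ready
t=30  I8 complete
t=31  R3←I8
t=34  I7 complete
t=35  R5←I7

cycle = 35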